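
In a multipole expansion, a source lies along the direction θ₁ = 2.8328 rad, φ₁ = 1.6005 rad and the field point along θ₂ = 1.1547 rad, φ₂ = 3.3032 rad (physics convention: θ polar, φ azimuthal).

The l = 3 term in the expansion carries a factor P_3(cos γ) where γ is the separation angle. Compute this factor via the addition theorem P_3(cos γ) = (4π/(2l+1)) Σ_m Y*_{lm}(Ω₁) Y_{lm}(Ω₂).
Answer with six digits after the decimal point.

0.445061

Expand P_3 via completeness: Σ_{m} conj(Y_{3,m}) at Ω₁ times Y_{3,m} at Ω₂ —
  [-3]  conj(Y_{3,-3})(Ω₁) = 0.00104 - 0.01166j ; Y_{3,-3}(Ω₂) = -0.28248 + 0.14880j ; Δ = 0.00144 + 0.00345j
  [-2]  conj(Y_{3,-2})(Ω₁) = 0.08977 + 0.00534j ; Y_{3,-2}(Ω₂) = 0.32770 - 0.10977j ; Δ = 0.03000 - 0.00810j
  [-1]  conj(Y_{3,-1})(Ω₁) = -0.01032 + 0.34736j ; Y_{3,-1}(Ω₂) = 0.05343 - 0.00871j ; Δ = 0.00247 + 0.01865j
  [+0]  conj(Y_{3,0})(Ω₁) = -0.54687 + 0.00000j ; Y_{3,0}(Ω₂) = -0.32929 + 0.00000j ; Δ = 0.18008 + 0.00000j
  [+1]  conj(Y_{3,1})(Ω₁) = 0.01032 + 0.34736j ; Y_{3,1}(Ω₂) = -0.05343 - 0.00871j ; Δ = 0.00247 - 0.01865j
  [+2]  conj(Y_{3,2})(Ω₁) = 0.08977 - 0.00534j ; Y_{3,2}(Ω₂) = 0.32770 + 0.10977j ; Δ = 0.03000 + 0.00810j
  [+3]  conj(Y_{3,3})(Ω₁) = -0.00104 - 0.01166j ; Y_{3,3}(Ω₂) = 0.28248 + 0.14880j ; Δ = 0.00144 - 0.00345j
Total Σ_m = 0.24792 + 0.00000j. Multiply by 1.795196: 0.44506 + 0.00000j. P_3(cos γ) = 0.445061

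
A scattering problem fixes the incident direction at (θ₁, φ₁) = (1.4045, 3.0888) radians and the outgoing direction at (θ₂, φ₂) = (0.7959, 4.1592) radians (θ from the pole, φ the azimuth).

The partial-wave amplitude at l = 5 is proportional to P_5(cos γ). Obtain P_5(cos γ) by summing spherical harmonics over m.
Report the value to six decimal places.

0.184571

Summing Y*_{l m}(θ₁,φ₁)·Y_{l m}(θ₂,φ₂) over m ∈ [−5, 5]; prefactor 4π/(2·5+1) = 1.142397:
  m=-5: Y*=-0.41799 + 0.11297j  Y=-0.03171 - 0.08040j  product 0.02234 + 0.03002j
  m=-4: Y*=0.22472 - 0.04817j  Y=-0.16024 + 0.21434j  product -0.02568 + 0.05588j
  m=-3: Y*=0.24687 - 0.03943j  Y=0.42802 + 0.03810j  product 0.10717 - 0.00747j
  m=-2: Y*=-0.24903 + 0.02639j  Y=-0.12702 - 0.25355j  product 0.03832 + 0.05979j
  m=-1: Y*=-0.19940 + 0.01054j  Y=0.09873 - 0.15989j  product -0.01800 + 0.03292j
  m=+0: Y*=0.25417 + 0.00000j  Y=-0.34117 + 0.00000j  product -0.08671 + 0.00000j
  m=+1: Y*=0.19940 + 0.01054j  Y=-0.09873 - 0.15989j  product -0.01800 - 0.03292j
  m=+2: Y*=-0.24903 - 0.02639j  Y=-0.12702 + 0.25355j  product 0.03832 - 0.05979j
  m=+3: Y*=-0.24687 - 0.03943j  Y=-0.42802 + 0.03810j  product 0.10717 + 0.00747j
  m=+4: Y*=0.22472 + 0.04817j  Y=-0.16024 - 0.21434j  product -0.02568 - 0.05588j
  m=+5: Y*=0.41799 + 0.11297j  Y=0.03171 - 0.08040j  product 0.02234 - 0.03002j
Σ over m = 0.16156 - 0.00000j; ×(4π/11) → 0.18457 - 0.00000j. Real part: 0.184571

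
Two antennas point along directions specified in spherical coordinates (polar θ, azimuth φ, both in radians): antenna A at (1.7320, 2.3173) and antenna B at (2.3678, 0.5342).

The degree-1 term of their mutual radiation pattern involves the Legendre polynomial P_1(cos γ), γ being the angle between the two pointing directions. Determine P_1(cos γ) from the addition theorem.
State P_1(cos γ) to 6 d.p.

Summing Y*_{l m}(θ₁,φ₁)·Y_{l m}(θ₂,φ₂) over m ∈ [−1, 1]; prefactor 4π/(2·1+1) = 4.188790:
  term(m=-1) = -0.01735 + 0.08049j   from Y*(Ω₁)=-0.23158 + 0.25033j, Y(Ω₂)=0.20781 - 0.12293j
  term(m=+0) = 0.02741 + 0.00000j   from Y*(Ω₁)=-0.07842 + 0.00000j, Y(Ω₂)=-0.34948 + 0.00000j
  term(m=+1) = -0.01735 - 0.08049j   from Y*(Ω₁)=0.23158 + 0.25033j, Y(Ω₂)=-0.20781 - 0.12293j
Σ over m = -0.00729 + 0.00000j; ×(4π/3) → -0.03054 + 0.00000j. Real part: -0.030543

-0.030543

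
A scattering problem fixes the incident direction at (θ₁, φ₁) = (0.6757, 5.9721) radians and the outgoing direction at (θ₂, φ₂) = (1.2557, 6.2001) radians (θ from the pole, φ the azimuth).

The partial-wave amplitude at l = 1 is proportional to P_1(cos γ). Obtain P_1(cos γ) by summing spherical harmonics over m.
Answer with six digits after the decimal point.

Addition theorem: P_1(cos γ) = (4π/3) Σ_m Y*_{lm}(Ω₁) Y_{lm}(Ω₂), m = −1…1:
  term(m=-1) = (0.069144, -0.016044)   from Y*(Ω₁)=(0.205715, -0.066143), Y(Ω₂)=(0.327351, 0.027261)
  term(m=+0) = (0.057728, 0.000000)   from Y*(Ω₁)=(0.381242, -0.000000), Y(Ω₂)=(0.151422, 0.000000)
  term(m=+1) = (0.069144, 0.016044)   from Y*(Ω₁)=(-0.205715, -0.066143), Y(Ω₂)=(-0.327351, 0.027261)
Total Σ_m = (0.196017, 0.000000). Multiply by 4.188790: (0.821073, 0.000000). P_1(cos γ) = 0.821073

0.821073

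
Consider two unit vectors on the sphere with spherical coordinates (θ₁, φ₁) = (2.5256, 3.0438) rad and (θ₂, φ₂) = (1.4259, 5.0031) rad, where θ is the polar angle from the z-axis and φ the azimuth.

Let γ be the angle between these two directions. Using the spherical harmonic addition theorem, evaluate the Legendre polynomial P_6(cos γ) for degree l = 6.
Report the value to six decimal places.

Term-by-term m-sum for l=6 (normalisation 4π/13 = 0.966644):
  m=-6: Y*=(0.014964, -0.009949)  Y=(0.078274, 0.446689)  product (0.005616, 0.005906)
  m=-5: Y*=(0.077634, -0.041306)  Y=(0.227658, 0.026814)  product (0.018782, -0.007322)
  m=-4: Y*=(0.232582, -0.095922)  Y=(-0.104584, 0.241981)  product (-0.001113, 0.066312)
  m=-3: Y*=(0.424840, -0.128342)  Y=(0.193329, 0.162398)  product (0.102976, 0.044181)
  m=-2: Y*=(0.389709, -0.077208)  Y=(-0.170315, 0.111931)  product (-0.057731, 0.056770)
  m=-1: Y*=(-0.065758, 0.006451)  Y=(0.074048, 0.247498)  product (-0.006466, -0.015797)
  m=+0: Y*=(-0.416514, -0.000000)  Y=(-0.187258, 0.000000)  product (0.077996, 0.000000)
  m=+1: Y*=(0.065758, 0.006451)  Y=(-0.074048, 0.247498)  product (-0.006466, 0.015797)
  m=+2: Y*=(0.389709, 0.077208)  Y=(-0.170315, -0.111931)  product (-0.057731, -0.056770)
  m=+3: Y*=(-0.424840, -0.128342)  Y=(-0.193329, 0.162398)  product (0.102976, -0.044181)
  m=+4: Y*=(0.232582, 0.095922)  Y=(-0.104584, -0.241981)  product (-0.001113, -0.066312)
  m=+5: Y*=(-0.077634, -0.041306)  Y=(-0.227658, 0.026814)  product (0.018782, 0.007322)
  m=+6: Y*=(0.014964, 0.009949)  Y=(0.078274, -0.446689)  product (0.005616, -0.005906)
Σ over m = (0.202123, 0.000000); ×(4π/13) → (0.195381, 0.000000). Real part: 0.195381

0.195381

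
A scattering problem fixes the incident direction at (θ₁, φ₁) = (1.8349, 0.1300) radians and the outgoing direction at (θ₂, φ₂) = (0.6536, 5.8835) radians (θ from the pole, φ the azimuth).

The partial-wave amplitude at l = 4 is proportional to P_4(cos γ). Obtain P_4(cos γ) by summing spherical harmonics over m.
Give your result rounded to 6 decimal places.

Term-by-term m-sum for l=4 (normalisation 4π/9 = 1.396263):
  term(m=-4) = -0.01211 + 0.01984j   from Y*(Ω₁)=0.33348 + 0.19094j, Y(Ω₂)=-0.00169 + 0.06047j
  term(m=-3) = 0.00120 - 0.06565j   from Y*(Ω₁)=-0.27185 - 0.11174j, Y(Ω₂)=0.08114 + 0.20813j
  term(m=-2) = -0.03367 - 0.05999j   from Y*(Ω₁)=-0.15755 - 0.04191j, Y(Ω₂)=0.29419 + 0.30253j
  term(m=-1) = 0.08370 + 0.04900j   from Y*(Ω₁)=0.29824 + 0.03899j, Y(Ω₂)=0.29704 + 0.12547j
  term(m=+0) = -0.02508 + 0.00000j   from Y*(Ω₁)=0.11829 + 0.00000j, Y(Ω₂)=-0.21206 + 0.00000j
  term(m=+1) = 0.08370 - 0.04900j   from Y*(Ω₁)=-0.29824 + 0.03899j, Y(Ω₂)=-0.29704 + 0.12547j
  term(m=+2) = -0.03367 + 0.05999j   from Y*(Ω₁)=-0.15755 + 0.04191j, Y(Ω₂)=0.29419 - 0.30253j
  term(m=+3) = 0.00120 + 0.06565j   from Y*(Ω₁)=0.27185 - 0.11174j, Y(Ω₂)=-0.08114 + 0.20813j
  term(m=+4) = -0.01211 - 0.01984j   from Y*(Ω₁)=0.33348 - 0.19094j, Y(Ω₂)=-0.00169 - 0.06047j
Σ over m = 0.05314 + 0.00000j; ×(4π/9) → 0.07420 + 0.00000j. Real part: 0.074202

0.074202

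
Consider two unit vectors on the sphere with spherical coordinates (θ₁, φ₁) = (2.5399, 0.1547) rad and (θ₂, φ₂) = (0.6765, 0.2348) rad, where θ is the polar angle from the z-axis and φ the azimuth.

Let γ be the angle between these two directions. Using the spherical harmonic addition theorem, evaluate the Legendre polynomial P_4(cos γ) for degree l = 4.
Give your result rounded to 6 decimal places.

0.091298

Expand P_4 via completeness: Σ_{m} conj(Y_{4,m}) at Ω₁ times Y_{4,m} at Ω₂ —
  m=-4: 0.03701 + 0.02635j × 0.04014 - 0.05487j = 0.00293 - 0.00097j  (running Σ = 0.00293 - 0.00097j)
  m=-3: -0.16734 - 0.08377j × 0.18251 - 0.15510j = -0.04353 + 0.01067j  (running Σ = -0.04060 + 0.00969j)
  m=-2: 0.38358 + 0.12262j × 0.38074 - 0.19321j = 0.16974 - 0.02743j  (running Σ = 0.12914 - 0.01773j)
  m=-1: -0.38328 - 0.05977j × 0.28218 - 0.06750j = -0.11219 + 0.00901j  (running Σ = 0.01695 - 0.00873j)
  m=0: -0.12938 + 0.00000j × -0.24344 + 0.00000j = 0.03150 + 0.00000j  (running Σ = 0.04844 - 0.00873j)
  m=1: 0.38328 - 0.05977j × -0.28218 - 0.06750j = -0.11219 - 0.00901j  (running Σ = -0.06375 - 0.01773j)
  m=2: 0.38358 - 0.12262j × 0.38074 + 0.19321j = 0.16974 + 0.02743j  (running Σ = 0.10599 + 0.00969j)
  m=3: 0.16734 - 0.08377j × -0.18251 - 0.15510j = -0.04353 - 0.01067j  (running Σ = 0.06246 - 0.00097j)
  m=4: 0.03701 - 0.02635j × 0.04014 + 0.05487j = 0.00293 + 0.00097j  (running Σ = 0.06539 + 0.00000j)
Accumulated sum 0.06539 + 0.00000j; after 4π/(2l+1) scaling, 0.09130 + 0.00000j ⇒ P_4 = 0.091298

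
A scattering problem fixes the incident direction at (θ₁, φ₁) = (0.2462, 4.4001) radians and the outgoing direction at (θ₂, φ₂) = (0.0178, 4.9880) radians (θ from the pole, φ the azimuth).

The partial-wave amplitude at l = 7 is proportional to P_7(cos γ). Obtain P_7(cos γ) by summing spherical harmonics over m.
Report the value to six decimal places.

0.377533

Addition theorem: P_7(cos γ) = (4π/15) Σ_m Y*_{lm}(Ω₁) Y_{lm}(Ω₂), m = −7…7:
  term(m=-7) = -0.00000 + 0.00000j   from Y*(Ω₁)=0.00002 - 0.00001j, Y(Ω₂)=-0.00000 + 0.00000j
  term(m=-6) = -0.00000 + 0.00000j   from Y*(Ω₁)=0.00011 + 0.00036j, Y(Ω₂)=0.00000 + 0.00000j
  term(m=-5) = -0.00000 - 0.00000j   from Y*(Ω₁)=-0.00354 - 0.00003j, Y(Ω₂)=0.00000 + 0.00000j
  term(m=-4) = -0.00000 - 0.00000j   from Y*(Ω₁)=0.00733 - 0.02198j, Y(Ω₂)=0.00000 - 0.00000j
  term(m=-3) = -0.00000 - 0.00001j   from Y*(Ω₁)=0.08702 + 0.06397j, Y(Ω₂)=-0.00004 - 0.00003j
  term(m=-2) = 0.00031 - 0.00075j   from Y*(Ω₁)=-0.27821 + 0.20055j, Y(Ω₂)=-0.00202 + 0.00124j
  term(m=-1) = 0.03860 - 0.02573j   from Y*(Ω₁)=-0.19631 - 0.60804j, Y(Ω₂)=0.01976 + 0.06987j
  term(m=+0) = 0.37282 + 0.00000j   from Y*(Ω₁)=0.34275 + 0.00000j, Y(Ω₂)=1.08771 + 0.00000j
  term(m=+1) = 0.03860 + 0.02573j   from Y*(Ω₁)=0.19631 - 0.60804j, Y(Ω₂)=-0.01976 + 0.06987j
  term(m=+2) = 0.00031 + 0.00075j   from Y*(Ω₁)=-0.27821 - 0.20055j, Y(Ω₂)=-0.00202 - 0.00124j
  term(m=+3) = -0.00000 + 0.00001j   from Y*(Ω₁)=-0.08702 + 0.06397j, Y(Ω₂)=0.00004 - 0.00003j
  term(m=+4) = -0.00000 + 0.00000j   from Y*(Ω₁)=0.00733 + 0.02198j, Y(Ω₂)=0.00000 + 0.00000j
  term(m=+5) = -0.00000 + 0.00000j   from Y*(Ω₁)=0.00354 - 0.00003j, Y(Ω₂)=-0.00000 + 0.00000j
  term(m=+6) = -0.00000 - 0.00000j   from Y*(Ω₁)=0.00011 - 0.00036j, Y(Ω₂)=0.00000 - 0.00000j
  term(m=+7) = -0.00000 - 0.00000j   from Y*(Ω₁)=-0.00002 - 0.00001j, Y(Ω₂)=0.00000 + 0.00000j
Total Σ_m = 0.45065 - 0.00000j. Multiply by 0.837758: 0.37753 - 0.00000j. P_7(cos γ) = 0.377533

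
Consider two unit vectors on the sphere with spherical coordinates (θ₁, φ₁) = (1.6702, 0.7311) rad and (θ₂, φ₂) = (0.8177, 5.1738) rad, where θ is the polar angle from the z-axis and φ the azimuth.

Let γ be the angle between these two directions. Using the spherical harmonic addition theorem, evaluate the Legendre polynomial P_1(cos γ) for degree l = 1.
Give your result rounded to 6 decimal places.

-0.261293

Term-by-term m-sum for l=1 (normalisation 4π/3 = 4.188790):
  [-1]  conj(Y_{1,-1})(Ω₁) = 0.25593 + 0.22954j ; Y_{1,-1}(Ω₂) = 0.11222 + 0.22570j ; Δ = -0.02309 + 0.08352j
  [+0]  conj(Y_{1,0})(Ω₁) = -0.04849 + 0.00000j ; Y_{1,0}(Ω₂) = 0.33416 + 0.00000j ; Δ = -0.01620 + 0.00000j
  [+1]  conj(Y_{1,1})(Ω₁) = -0.25593 + 0.22954j ; Y_{1,1}(Ω₂) = -0.11222 + 0.22570j ; Δ = -0.02309 - 0.08352j
Total Σ_m = -0.06238 + 0.00000j. Multiply by 4.188790: -0.26129 + 0.00000j. P_1(cos γ) = -0.261293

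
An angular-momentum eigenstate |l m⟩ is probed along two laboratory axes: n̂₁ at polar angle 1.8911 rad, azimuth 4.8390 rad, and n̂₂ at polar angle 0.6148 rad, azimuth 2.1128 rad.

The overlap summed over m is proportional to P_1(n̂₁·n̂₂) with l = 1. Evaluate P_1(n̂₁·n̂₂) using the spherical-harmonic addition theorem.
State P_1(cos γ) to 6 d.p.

-0.758104

Term-by-term m-sum for l=1 (normalisation 4π/3 = 4.188790):
  [-1]  conj(Y_{1,-1})(Ω₁) = +0.041408-0.325297i ; Y_{1,-1}(Ω₂) = -0.102799-0.170718i ; Δ = -0.059791+0.026371i
  [+0]  conj(Y_{1,0})(Ω₁) = -0.153839-0.000000i ; Y_{1,0}(Ω₂) = +0.399134+0.000000i ; Δ = -0.061402-0.000000i
  [+1]  conj(Y_{1,1})(Ω₁) = -0.041408-0.325297i ; Y_{1,1}(Ω₂) = +0.102799-0.170718i ; Δ = -0.059791-0.026371i
Σ over m = -0.180984+0.000000i; ×(4π/3) → -0.758104+0.000000i. Real part: -0.758104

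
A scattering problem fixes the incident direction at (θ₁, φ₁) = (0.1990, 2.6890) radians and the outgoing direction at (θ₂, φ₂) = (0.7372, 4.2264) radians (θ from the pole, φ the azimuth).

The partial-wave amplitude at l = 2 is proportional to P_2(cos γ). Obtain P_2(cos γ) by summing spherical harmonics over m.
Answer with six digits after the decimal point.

Addition theorem: P_2(cos γ) = (4π/5) Σ_m Y*_{lm}(Ω₁) Y_{lm}(Ω₂), m = −2…2:
  [-2]  conj(Y_{2,-2})(Ω₁) = +0.009322-0.011874i ; Y_{2,-2}(Ω₂) = -0.098387-0.144177i ; Δ = -0.002629-0.000176i
  [-1]  conj(Y_{2,-1})(Ω₁) = -0.134637+0.065468i ; Y_{2,-1}(Ω₂) = -0.179585+0.339963i ; Δ = +0.001922-0.057529i
  [+0]  conj(Y_{2,0})(Ω₁) = +0.593806-0.000000i ; Y_{2,0}(Ω₂) = +0.203229+0.000000i ; Δ = +0.120679+0.000000i
  [+1]  conj(Y_{2,1})(Ω₁) = +0.134637+0.065468i ; Y_{2,1}(Ω₂) = +0.179585+0.339963i ; Δ = +0.001922+0.057529i
  [+2]  conj(Y_{2,2})(Ω₁) = +0.009322+0.011874i ; Y_{2,2}(Ω₂) = -0.098387+0.144177i ; Δ = -0.002629+0.000176i
Σ over m = +0.119264-0.000000i; ×(4π/5) → +0.299744-0.000000i. Real part: 0.299744

0.299744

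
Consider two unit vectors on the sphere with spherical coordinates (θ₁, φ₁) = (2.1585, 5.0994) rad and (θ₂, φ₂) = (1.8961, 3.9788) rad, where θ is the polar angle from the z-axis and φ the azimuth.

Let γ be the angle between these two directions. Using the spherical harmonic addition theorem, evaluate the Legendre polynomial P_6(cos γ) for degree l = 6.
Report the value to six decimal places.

Addition theorem: P_6(cos γ) = (4π/13) Σ_m Y*_{lm}(Ω₁) Y_{lm}(Ω₂), m = −6…6:
  m=-6: Y*=0.10954 - 0.11729j  Y=0.10695 + 0.33290j  product 0.05076 + 0.02392j
  m=-5: Y*=-0.34609 - 0.13195j  Y=-0.20524 + 0.35324j  product 0.11764 - 0.09517j
  m=-4: Y*=0.00927 + 0.40747j  Y=-0.03478 + 0.00731j  product -0.00330 - 0.01410j
  m=-3: Y*=0.07286 - 0.03165j  Y=0.26855 + 0.19579j  product 0.02576 + 0.00577j
  m=-2: Y*=0.22822 + 0.22309j  Y=0.01495 + 0.14376j  product -0.02866 + 0.03615j
  m=-1: Y*=0.07920 - 0.19431j  Y=0.19046 - 0.21129j  product -0.02597 - 0.05374j
  m=+0: Y*=0.26831 + 0.00000j  Y=0.17066 + 0.00000j  product 0.04579 + 0.00000j
  m=+1: Y*=-0.07920 - 0.19431j  Y=-0.19046 - 0.21129j  product -0.02597 + 0.05374j
  m=+2: Y*=0.22822 - 0.22309j  Y=0.01495 - 0.14376j  product -0.02866 - 0.03615j
  m=+3: Y*=-0.07286 - 0.03165j  Y=-0.26855 + 0.19579j  product 0.02576 - 0.00577j
  m=+4: Y*=0.00927 - 0.40747j  Y=-0.03478 - 0.00731j  product -0.00330 + 0.01410j
  m=+5: Y*=0.34609 - 0.13195j  Y=0.20524 + 0.35324j  product 0.11764 + 0.09517j
  m=+6: Y*=0.10954 + 0.11729j  Y=0.10695 - 0.33290j  product 0.05076 - 0.02392j
Total Σ_m = 0.31825 - 0.00000j. Multiply by 0.966644: 0.30764 - 0.00000j. P_6(cos γ) = 0.307638

0.307638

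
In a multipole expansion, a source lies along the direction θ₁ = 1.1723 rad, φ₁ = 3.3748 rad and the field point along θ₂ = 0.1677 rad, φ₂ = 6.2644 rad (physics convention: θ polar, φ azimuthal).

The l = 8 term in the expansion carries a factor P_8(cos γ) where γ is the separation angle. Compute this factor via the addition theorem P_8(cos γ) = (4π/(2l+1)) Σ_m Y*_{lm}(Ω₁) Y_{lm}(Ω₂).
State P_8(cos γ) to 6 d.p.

-0.117336

Term-by-term m-sum for l=8 (normalisation 4π/17 = 0.739198):
  [-8]  conj(Y_{8,-8})(Ω₁) = -0.07798 + 0.25676j ; Y_{8,-8}(Ω₂) = 0.00000 + 0.00000j ; Δ = -0.00000 + 0.00000j
  [-7]  conj(Y_{8,-7})(Ω₁) = 0.02784 - 0.45104j ; Y_{8,-7}(Ω₂) = 0.00001 + 0.00000j ; Δ = 0.00000 - 0.00000j
  [-6]  conj(Y_{8,-6})(Ω₁) = 0.04957 + 0.28609j ; Y_{8,-6}(Ω₂) = 0.00011 + 0.00001j ; Δ = 0.00000 + 0.00003j
  [-5]  conj(Y_{8,-5})(Ω₁) = 0.06127 + 0.14301j ; Y_{8,-5}(Ω₂) = 0.00120 + 0.00011j ; Δ = 0.00006 + 0.00018j
  [-4]  conj(Y_{8,-4})(Ω₁) = -0.20950 - 0.28258j ; Y_{8,-4}(Ω₂) = 0.00973 + 0.00073j ; Δ = -0.00183 - 0.00290j
  [-3]  conj(Y_{8,-3})(Ω₁) = 0.00622 + 0.00523j ; Y_{8,-3}(Ω₂) = 0.05831 + 0.00329j ; Δ = 0.00035 + 0.00033j
  [-2]  conj(Y_{8,-2})(Ω₁) = 0.29732 + 0.14969j ; Y_{8,-2}(Ω₂) = 0.24529 + 0.00922j ; Δ = 0.07155 + 0.03946j
  [-1]  conj(Y_{8,-1})(Ω₁) = -0.07287 - 0.01731j ; Y_{8,-1}(Ω₂) = 0.63641 + 0.01196j ; Δ = -0.04617 - 0.01189j
  [+0]  conj(Y_{8,0})(Ω₁) = -0.32079 + 0.00000j ; Y_{8,0}(Ω₂) = 0.64419 + 0.00000j ; Δ = -0.20665 + 0.00000j
  [+1]  conj(Y_{8,1})(Ω₁) = 0.07287 - 0.01731j ; Y_{8,1}(Ω₂) = -0.63641 + 0.01196j ; Δ = -0.04617 + 0.01189j
  [+2]  conj(Y_{8,2})(Ω₁) = 0.29732 - 0.14969j ; Y_{8,2}(Ω₂) = 0.24529 - 0.00922j ; Δ = 0.07155 - 0.03946j
  [+3]  conj(Y_{8,3})(Ω₁) = -0.00622 + 0.00523j ; Y_{8,3}(Ω₂) = -0.05831 + 0.00329j ; Δ = 0.00035 - 0.00033j
  [+4]  conj(Y_{8,4})(Ω₁) = -0.20950 + 0.28258j ; Y_{8,4}(Ω₂) = 0.00973 - 0.00073j ; Δ = -0.00183 + 0.00290j
  [+5]  conj(Y_{8,5})(Ω₁) = -0.06127 + 0.14301j ; Y_{8,5}(Ω₂) = -0.00120 + 0.00011j ; Δ = 0.00006 - 0.00018j
  [+6]  conj(Y_{8,6})(Ω₁) = 0.04957 - 0.28609j ; Y_{8,6}(Ω₂) = 0.00011 - 0.00001j ; Δ = 0.00000 - 0.00003j
  [+7]  conj(Y_{8,7})(Ω₁) = -0.02784 - 0.45104j ; Y_{8,7}(Ω₂) = -0.00001 + 0.00000j ; Δ = 0.00000 + 0.00000j
  [+8]  conj(Y_{8,8})(Ω₁) = -0.07798 - 0.25676j ; Y_{8,8}(Ω₂) = 0.00000 - 0.00000j ; Δ = -0.00000 - 0.00000j
Total Σ_m = -0.15873 + 0.00000j. Multiply by 0.739198: -0.11734 + 0.00000j. P_8(cos γ) = -0.117336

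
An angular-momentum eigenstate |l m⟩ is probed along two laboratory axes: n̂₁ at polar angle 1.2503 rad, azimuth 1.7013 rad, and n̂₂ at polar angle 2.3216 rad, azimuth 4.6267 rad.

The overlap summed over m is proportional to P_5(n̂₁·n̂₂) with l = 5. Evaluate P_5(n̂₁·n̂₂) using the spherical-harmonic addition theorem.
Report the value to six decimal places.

0.086515

Addition theorem: P_5(cos γ) = (4π/11) Σ_m Y*_{lm}(Ω₁) Y_{lm}(Ω₂), m = −5…5:
  m=-5: Y*=-0.217009+0.283974i  Y=-0.040288+0.088207i  product -0.016306-0.030582i
  m=-4: Y*=+0.325193+0.187064i  Y=-0.269493-0.096166i  product -0.069648-0.081685i
  m=-3: Y*=-0.012048+0.029185i  Y=+0.109623-0.417002i  product +0.010849+0.008223i
  m=-2: Y*=+0.326293+0.087153i  Y=+0.241355+0.041773i  product +0.075112+0.034665i
  m=-1: Y*=+0.007224-0.055041i  Y=+0.019377-0.225584i  product -0.012276-0.002696i
  m=+0: Y*=+0.319552-0.000000i  Y=+0.313781+0.000000i  product +0.100269+0.000000i
  m=+1: Y*=-0.007224-0.055041i  Y=-0.019377-0.225584i  product -0.012276+0.002696i
  m=+2: Y*=+0.326293-0.087153i  Y=+0.241355-0.041773i  product +0.075112-0.034665i
  m=+3: Y*=+0.012048+0.029185i  Y=-0.109623-0.417002i  product +0.010849-0.008223i
  m=+4: Y*=+0.325193-0.187064i  Y=-0.269493+0.096166i  product -0.069648+0.081685i
  m=+5: Y*=+0.217009+0.283974i  Y=+0.040288+0.088207i  product -0.016306+0.030582i
Σ over m = +0.075731-0.000000i; ×(4π/11) → +0.086515-0.000000i. Real part: 0.086515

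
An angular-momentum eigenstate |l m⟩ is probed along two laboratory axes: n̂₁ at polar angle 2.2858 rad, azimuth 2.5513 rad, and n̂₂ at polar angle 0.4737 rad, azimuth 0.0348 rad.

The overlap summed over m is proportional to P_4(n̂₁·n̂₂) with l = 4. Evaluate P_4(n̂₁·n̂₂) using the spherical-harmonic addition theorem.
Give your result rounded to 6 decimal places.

0.007663

Summing Y*_{l m}(θ₁,φ₁)·Y_{l m}(θ₂,φ₂) over m ∈ [−4, 4]; prefactor 4π/(2·4+1) = 1.396263:
  [-4]  conj(Y_{4,-4})(Ω₁) = -0.102230-0.101217i ; Y_{4,-4}(Ω₂) = +0.018979-0.002659i ; Δ = -0.002209-0.001649i
  [-3]  conj(Y_{4,-3})(Ω₁) = -0.070218-0.346249i ; Y_{4,-3}(Ω₂) = +0.105164-0.011019i ; Δ = -0.011200-0.035639i
  [-2]  conj(Y_{4,-2})(Ω₁) = +0.145746-0.354354i ; Y_{4,-2}(Ω₂) = +0.315515-0.021995i ; Δ = +0.038191-0.115010i
  [-1]  conj(Y_{4,-1})(Ω₁) = +0.001725-0.001156i ; Y_{4,-1}(Ω₂) = +0.488142-0.016994i ; Δ = +0.000822-0.000593i
  [+0]  conj(Y_{4,0})(Ω₁) = -0.362687-0.000000i ; Y_{4,0}(Ω₂) = +0.126059+0.000000i ; Δ = -0.045720-0.000000i
  [+1]  conj(Y_{4,1})(Ω₁) = -0.001725-0.001156i ; Y_{4,1}(Ω₂) = -0.488142-0.016994i ; Δ = +0.000822+0.000593i
  [+2]  conj(Y_{4,2})(Ω₁) = +0.145746+0.354354i ; Y_{4,2}(Ω₂) = +0.315515+0.021995i ; Δ = +0.038191+0.115010i
  [+3]  conj(Y_{4,3})(Ω₁) = +0.070218-0.346249i ; Y_{4,3}(Ω₂) = -0.105164-0.011019i ; Δ = -0.011200+0.035639i
  [+4]  conj(Y_{4,4})(Ω₁) = -0.102230+0.101217i ; Y_{4,4}(Ω₂) = +0.018979+0.002659i ; Δ = -0.002209+0.001649i
Σ over m = +0.005488+0.000000i; ×(4π/9) → +0.007663+0.000000i. Real part: 0.007663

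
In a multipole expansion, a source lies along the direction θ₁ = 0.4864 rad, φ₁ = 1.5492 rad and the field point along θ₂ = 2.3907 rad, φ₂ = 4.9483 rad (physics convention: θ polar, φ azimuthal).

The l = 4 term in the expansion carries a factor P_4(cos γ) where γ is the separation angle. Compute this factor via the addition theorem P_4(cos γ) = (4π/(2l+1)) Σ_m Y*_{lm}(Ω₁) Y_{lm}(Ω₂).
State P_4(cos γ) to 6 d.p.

Addition theorem: P_4(cos γ) = (4π/9) Σ_m Y*_{lm}(Ω₁) Y_{lm}(Ω₂), m = −4…4:
  [-4]  conj(Y_{4,-4})(Ω₁) = +0.021050-0.001823i ; Y_{4,-4}(Ω₂) = +0.056279-0.077652i ; Δ = +0.001043-0.001737i
  [-3]  conj(Y_{4,-3})(Ω₁) = -0.007317-0.112781i ; Y_{4,-3}(Ω₂) = +0.188953+0.220844i ; Δ = +0.023524-0.022926i
  [-2]  conj(Y_{4,-2})(Ω₁) = -0.326465+0.014110i ; Y_{4,-2}(Ω₂) = -0.380261+0.194032i ; Δ = +0.121404-0.068710i
  [-1]  conj(Y_{4,-1})(Ω₁) = +0.010429+0.482850i ; Y_{4,-1}(Ω₂) = -0.040889-0.170098i ; Δ = +0.081705-0.021517i
  [+0]  conj(Y_{4,0})(Ω₁) = +0.098468-0.000000i ; Y_{4,0}(Ω₂) = -0.321165+0.000000i ; Δ = -0.031624+0.000000i
  [+1]  conj(Y_{4,1})(Ω₁) = -0.010429+0.482850i ; Y_{4,1}(Ω₂) = +0.040889-0.170098i ; Δ = +0.081705+0.021517i
  [+2]  conj(Y_{4,2})(Ω₁) = -0.326465-0.014110i ; Y_{4,2}(Ω₂) = -0.380261-0.194032i ; Δ = +0.121404+0.068710i
  [+3]  conj(Y_{4,3})(Ω₁) = +0.007317-0.112781i ; Y_{4,3}(Ω₂) = -0.188953+0.220844i ; Δ = +0.023524+0.022926i
  [+4]  conj(Y_{4,4})(Ω₁) = +0.021050+0.001823i ; Y_{4,4}(Ω₂) = +0.056279+0.077652i ; Δ = +0.001043+0.001737i
Accumulated sum +0.423730-0.000000i; after 4π/(2l+1) scaling, +0.591638-0.000000i ⇒ P_4 = 0.591638

0.591638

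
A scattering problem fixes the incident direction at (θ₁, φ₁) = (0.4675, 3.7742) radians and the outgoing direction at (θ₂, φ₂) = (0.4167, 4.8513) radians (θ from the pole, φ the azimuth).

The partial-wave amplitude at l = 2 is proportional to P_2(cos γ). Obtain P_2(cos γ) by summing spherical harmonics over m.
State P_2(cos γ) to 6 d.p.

Term-by-term m-sum for l=2 (normalisation 4π/5 = 2.513274):
  term(m=-2) = (-0.002735, -0.004143)   from Y*(Ω₁)=(0.023601, 0.074814), Y(Ω₂)=(-0.060852, 0.017355)
  term(m=-1) = (0.042112, -0.078254)   from Y*(Ω₁)=(-0.250653, -0.183758), Y(Ω₂)=(0.039591, 0.283174)
  term(m=+0) = (0.208689, 0.000000)   from Y*(Ω₁)=(0.438624, -0.000000), Y(Ω₂)=(0.475782, 0.000000)
  term(m=+1) = (0.042112, 0.078254)   from Y*(Ω₁)=(0.250653, -0.183758), Y(Ω₂)=(-0.039591, 0.283174)
  term(m=+2) = (-0.002735, 0.004143)   from Y*(Ω₁)=(0.023601, -0.074814), Y(Ω₂)=(-0.060852, -0.017355)
Total Σ_m = (0.287444, 0.000000). Multiply by 2.513274: (0.722426, 0.000000). P_2(cos γ) = 0.722426

0.722426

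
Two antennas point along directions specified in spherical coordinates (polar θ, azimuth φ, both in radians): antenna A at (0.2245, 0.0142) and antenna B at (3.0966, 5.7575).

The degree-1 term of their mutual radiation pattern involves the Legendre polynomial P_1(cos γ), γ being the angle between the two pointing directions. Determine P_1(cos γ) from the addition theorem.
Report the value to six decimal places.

Summing Y*_{l m}(θ₁,φ₁)·Y_{l m}(θ₂,φ₂) over m ∈ [−1, 1]; prefactor 4π/(2·1+1) = 4.188790:
  term(m=-1) = +0.001025+0.000614i   from Y*(Ω₁)=+0.076906+0.001092i, Y(Ω₂)=+0.013441+0.007798i
  term(m=+0) = -0.232506+0.000000i   from Y*(Ω₁)=+0.476341-0.000000i, Y(Ω₂)=-0.488108+0.000000i
  term(m=+1) = +0.001025-0.000614i   from Y*(Ω₁)=-0.076906+0.001092i, Y(Ω₂)=-0.013441+0.007798i
Total Σ_m = -0.230456+0.000000i. Multiply by 4.188790: -0.965330+0.000000i. P_1(cos γ) = -0.965330

-0.965330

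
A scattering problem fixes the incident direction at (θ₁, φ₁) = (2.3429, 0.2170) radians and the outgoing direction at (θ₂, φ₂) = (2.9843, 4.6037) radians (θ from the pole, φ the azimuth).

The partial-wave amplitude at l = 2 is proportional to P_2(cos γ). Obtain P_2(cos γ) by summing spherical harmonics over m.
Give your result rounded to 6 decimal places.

0.139855

Summing Y*_{l m}(θ₁,φ₁)·Y_{l m}(θ₂,φ₂) over m ∈ [−2, 2]; prefactor 4π/(2·2+1) = 2.513274:
  term(m=-2) = (-0.001494, -0.001139)   from Y*(Ω₁)=(0.179890, 0.083374), Y(Ω₂)=(-0.009255, -0.002044)
  term(m=-1) = (-0.014767, 0.043726)   from Y*(Ω₁)=(-0.377082, -0.083136), Y(Ω₂)=(0.012965, -0.118817)
  term(m=+0) = (0.088169, 0.000000)   from Y*(Ω₁)=(0.145118, -0.000000), Y(Ω₂)=(0.607566, 0.000000)
  term(m=+1) = (-0.014767, -0.043726)   from Y*(Ω₁)=(0.377082, -0.083136), Y(Ω₂)=(-0.012965, -0.118817)
  term(m=+2) = (-0.001494, 0.001139)   from Y*(Ω₁)=(0.179890, -0.083374), Y(Ω₂)=(-0.009255, 0.002044)
Accumulated sum (0.055646, -0.000000); after 4π/(2l+1) scaling, (0.139855, -0.000000) ⇒ P_2 = 0.139855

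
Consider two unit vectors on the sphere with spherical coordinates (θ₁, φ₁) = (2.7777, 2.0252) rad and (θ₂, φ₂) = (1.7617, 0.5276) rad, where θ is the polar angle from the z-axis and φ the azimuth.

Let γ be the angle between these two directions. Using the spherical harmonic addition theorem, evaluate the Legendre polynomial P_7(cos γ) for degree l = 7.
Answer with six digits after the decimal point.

-0.293905

Summing Y*_{l m}(θ₁,φ₁)·Y_{l m}(θ₂,φ₂) over m ∈ [−7, 7]; prefactor 4π/(2·7+1) = 0.837758:
  m=-7: -0.00001 + 0.00036j × -0.37458 + 0.23049j = -0.00008 - 0.00014j  (running Σ = -0.00008 - 0.00014j)
  m=-6: -0.00325 + 0.00143j × 0.31794 - 0.00763j = -0.00102 + 0.00048j  (running Σ = -0.00110 + 0.00034j)
  m=-5: -0.01658 - 0.01400j × 0.15598 + 0.08594j = -0.00138 - 0.00361j  (running Σ = -0.00248 - 0.00327j)
  m=-4: 0.02246 - 0.08914j × -0.16834 - 0.28108j = -0.02884 + 0.00869j  (running Σ = -0.03132 + 0.00543j)
  m=-3: 0.26565 - 0.05595j × -0.00102 - 0.08472j = -0.00501 - 0.02245j  (running Σ = -0.03633 - 0.01702j)
  m=-2: 0.31878 + 0.40906j × -0.15839 + 0.27948j = -0.16482 + 0.02430j  (running Σ = -0.20115 + 0.00728j)
  m=-1: -0.21068 + 0.43127j × -0.04124 + 0.02403j = -0.00168 - 0.02285j  (running Σ = -0.20282 - 0.01557j)
  m=0: 0.17243 + 0.00000j × 0.31792 + 0.00000j = 0.05482 + 0.00000j  (running Σ = -0.14800 - 0.01557j)
  m=1: 0.21068 + 0.43127j × 0.04124 + 0.02403j = -0.00168 + 0.02285j  (running Σ = -0.14968 + 0.00728j)
  m=2: 0.31878 - 0.40906j × -0.15839 - 0.27948j = -0.16482 - 0.02430j  (running Σ = -0.31449 - 0.01702j)
  m=3: -0.26565 - 0.05595j × 0.00102 - 0.08472j = -0.00501 + 0.02245j  (running Σ = -0.31950 + 0.00543j)
  m=4: 0.02246 + 0.08914j × -0.16834 + 0.28108j = -0.02884 - 0.00869j  (running Σ = -0.34834 - 0.00327j)
  m=5: 0.01658 - 0.01400j × -0.15598 + 0.08594j = -0.00138 + 0.00361j  (running Σ = -0.34972 + 0.00034j)
  m=6: -0.00325 - 0.00143j × 0.31794 + 0.00763j = -0.00102 - 0.00048j  (running Σ = -0.35075 - 0.00014j)
  m=7: 0.00001 + 0.00036j × 0.37458 + 0.23049j = -0.00008 + 0.00014j  (running Σ = -0.35082 - 0.00000j)
Total Σ_m = -0.35082 - 0.00000j. Multiply by 0.837758: -0.29390 - 0.00000j. P_7(cos γ) = -0.293905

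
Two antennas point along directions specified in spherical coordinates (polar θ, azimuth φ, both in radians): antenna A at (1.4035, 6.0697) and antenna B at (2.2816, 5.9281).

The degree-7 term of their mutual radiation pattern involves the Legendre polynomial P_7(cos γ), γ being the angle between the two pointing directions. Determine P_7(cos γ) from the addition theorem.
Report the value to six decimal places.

Summing Y*_{l m}(θ₁,φ₁)·Y_{l m}(θ₂,φ₂) over m ∈ [−7, 7]; prefactor 4π/(2·7+1) = 0.837758:
  [-7]  conj(Y_{7,-7})(Ω₁) = (0.034588, -0.451849) ; Y_{7,-7}(Ω₂) = (-0.056886, 0.043786) ; Δ = (0.017817, 0.027218)
  [-6]  conj(Y_{7,-6})(Ω₁) = (0.081849, -0.274398) ; Y_{7,-6}(Ω₂) = (0.122777, -0.195957) ; Δ = (-0.043721, -0.049729)
  [-5]  conj(Y_{7,-5})(Ω₁) = (-0.105513, 0.191603) ; Y_{7,-5}(Ω₂) = (-0.084502, 0.407169) ; Δ = (-0.069099, -0.059152)
  [-4]  conj(Y_{7,-4})(Ω₁) = (-0.200332, 0.229865) ; Y_{7,-4}(Ω₂) = (-0.059980, -0.395648) ; Δ = (0.102962, 0.065473)
  [-3]  conj(Y_{7,-3})(Ω₁) = (0.108848, -0.081120) ; Y_{7,-3}(Ω₂) = (0.019059, 0.034433) ; Δ = (0.004868, 0.002202)
  [-2]  conj(Y_{7,-2})(Ω₁) = (0.278060, -0.126506) ; Y_{7,-2}(Ω₂) = (0.262841, 0.225997) ; Δ = (0.101675, 0.029590)
  [-1]  conj(Y_{7,-1})(Ω₁) = (-0.100217, 0.021726) ; Y_{7,-1}(Ω₂) = (-0.187820, -0.069644) ; Δ = (0.020336, 0.002899)
  [+0]  conj(Y_{7,0})(Ω₁) = (-0.304608, -0.000000) ; Y_{7,0}(Ω₂) = (-0.294304, 0.000000) ; Δ = (0.089647, 0.000000)
  [+1]  conj(Y_{7,1})(Ω₁) = (0.100217, 0.021726) ; Y_{7,1}(Ω₂) = (0.187820, -0.069644) ; Δ = (0.020336, -0.002899)
  [+2]  conj(Y_{7,2})(Ω₁) = (0.278060, 0.126506) ; Y_{7,2}(Ω₂) = (0.262841, -0.225997) ; Δ = (0.101675, -0.029590)
  [+3]  conj(Y_{7,3})(Ω₁) = (-0.108848, -0.081120) ; Y_{7,3}(Ω₂) = (-0.019059, 0.034433) ; Δ = (0.004868, -0.002202)
  [+4]  conj(Y_{7,4})(Ω₁) = (-0.200332, -0.229865) ; Y_{7,4}(Ω₂) = (-0.059980, 0.395648) ; Δ = (0.102962, -0.065473)
  [+5]  conj(Y_{7,5})(Ω₁) = (0.105513, 0.191603) ; Y_{7,5}(Ω₂) = (0.084502, 0.407169) ; Δ = (-0.069099, 0.059152)
  [+6]  conj(Y_{7,6})(Ω₁) = (0.081849, 0.274398) ; Y_{7,6}(Ω₂) = (0.122777, 0.195957) ; Δ = (-0.043721, 0.049729)
  [+7]  conj(Y_{7,7})(Ω₁) = (-0.034588, -0.451849) ; Y_{7,7}(Ω₂) = (0.056886, 0.043786) ; Δ = (0.017817, -0.027218)
Σ over m = (0.359323, 0.000000); ×(4π/15) → (0.301026, 0.000000). Real part: 0.301026

0.301026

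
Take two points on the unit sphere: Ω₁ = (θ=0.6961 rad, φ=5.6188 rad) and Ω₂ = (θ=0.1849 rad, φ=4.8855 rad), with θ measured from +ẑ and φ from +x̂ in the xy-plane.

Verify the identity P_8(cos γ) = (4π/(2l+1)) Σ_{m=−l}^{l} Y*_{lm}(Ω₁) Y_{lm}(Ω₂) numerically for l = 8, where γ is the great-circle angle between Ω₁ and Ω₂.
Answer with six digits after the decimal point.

-0.231995

Summing Y*_{l m}(θ₁,φ₁)·Y_{l m}(θ₂,φ₂) over m ∈ [−8, 8]; prefactor 4π/(2·8+1) = 0.739198:
  m=-8: Y*=(0.008351, 0.012137)  Y=(0.000000, -0.000001)  product (0.000000, -0.000000)
  m=-7: Y*=(-0.004348, 0.070387)  Y=(-0.000013, -0.000005)  product (0.000000, -0.000001)
  m=-6: Y*=(-0.136073, 0.153257)  Y=(-0.000100, 0.000169)  product (-0.000012, -0.000038)
  m=-5: Y*=(-0.388130, 0.070762)  Y=(0.001469, 0.001251)  product (-0.000659, -0.000381)
  m=-4: Y*=(-0.416473, -0.218970)  Y=(0.010875, -0.009020)  product (-0.006504, 0.001375)
  m=-3: Y*=(-0.087826, -0.195427)  Y=(-0.037831, -0.066175)  product (-0.009610, 0.013205)
  m=-2: Y*=(-0.062140, 0.251715)  Y=(-0.270456, 0.097568)  product (-0.007753, -0.074141)
  m=-1: Y*=(-0.280576, 0.219734)  Y=(0.113842, 0.651040)  product (-0.174997, -0.157651)
  m=+0: Y*=(0.155125, -0.000000)  Y=(0.549391, 0.000000)  product (0.085224, 0.000000)
  m=+1: Y*=(0.280576, 0.219734)  Y=(-0.113842, 0.651040)  product (-0.174997, 0.157651)
  m=+2: Y*=(-0.062140, -0.251715)  Y=(-0.270456, -0.097568)  product (-0.007753, 0.074141)
  m=+3: Y*=(0.087826, -0.195427)  Y=(0.037831, -0.066175)  product (-0.009610, -0.013205)
  m=+4: Y*=(-0.416473, 0.218970)  Y=(0.010875, 0.009020)  product (-0.006504, -0.001375)
  m=+5: Y*=(0.388130, 0.070762)  Y=(-0.001469, 0.001251)  product (-0.000659, 0.000381)
  m=+6: Y*=(-0.136073, -0.153257)  Y=(-0.000100, -0.000169)  product (-0.000012, 0.000038)
  m=+7: Y*=(0.004348, 0.070387)  Y=(0.000013, -0.000005)  product (0.000000, 0.000001)
  m=+8: Y*=(0.008351, -0.012137)  Y=(0.000000, 0.000001)  product (0.000000, 0.000000)
Total Σ_m = (-0.313847, 0.000000). Multiply by 0.739198: (-0.231995, 0.000000). P_8(cos γ) = -0.231995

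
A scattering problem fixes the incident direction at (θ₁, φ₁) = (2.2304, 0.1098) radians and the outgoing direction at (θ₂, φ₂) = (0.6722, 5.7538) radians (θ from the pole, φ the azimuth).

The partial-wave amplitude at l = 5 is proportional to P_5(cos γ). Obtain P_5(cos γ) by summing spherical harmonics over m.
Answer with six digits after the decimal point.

-0.153278

Summing Y*_{l m}(θ₁,φ₁)·Y_{l m}(θ₂,φ₂) over m ∈ [−5, 5]; prefactor 4π/(2·5+1) = 1.142397:
  term(m=-5) = -0.00621 - 0.00034j   from Y*(Ω₁)=0.12201 + 0.07464j, Y(Ω₂)=-0.03825 + 0.02063j
  term(m=-4) = 0.05050 - 0.03344j   from Y*(Ω₁)=-0.31745 - 0.14914j, Y(Ω₂)=-0.08978 + 0.14751j
  term(m=-3) = -0.05202 + 0.14395j   from Y*(Ω₁)=0.38442 + 0.13142j, Y(Ω₂)=-0.00654 + 0.37669j
  term(m=-2) = -0.01018 - 0.03382j   from Y*(Ω₁)=-0.08013 - 0.01788j, Y(Ω₂)=0.21079 + 0.37506j
  term(m=-1) = -0.01576 - 0.01171j   from Y*(Ω₁)=-0.32603 - 0.03594j, Y(Ω₂)=0.05167 + 0.03023j
  term(m=+0) = -0.06684 + 0.00000j   from Y*(Ω₁)=0.17219 + 0.00000j, Y(Ω₂)=-0.38818 + 0.00000j
  term(m=+1) = -0.01576 + 0.01171j   from Y*(Ω₁)=0.32603 - 0.03594j, Y(Ω₂)=-0.05167 + 0.03023j
  term(m=+2) = -0.01018 + 0.03382j   from Y*(Ω₁)=-0.08013 + 0.01788j, Y(Ω₂)=0.21079 - 0.37506j
  term(m=+3) = -0.05202 - 0.14395j   from Y*(Ω₁)=-0.38442 + 0.13142j, Y(Ω₂)=0.00654 + 0.37669j
  term(m=+4) = 0.05050 + 0.03344j   from Y*(Ω₁)=-0.31745 + 0.14914j, Y(Ω₂)=-0.08978 - 0.14751j
  term(m=+5) = -0.00621 + 0.00034j   from Y*(Ω₁)=-0.12201 + 0.07464j, Y(Ω₂)=0.03825 + 0.02063j
Total Σ_m = -0.13417 + 0.00000j. Multiply by 1.142397: -0.15328 + 0.00000j. P_5(cos γ) = -0.153278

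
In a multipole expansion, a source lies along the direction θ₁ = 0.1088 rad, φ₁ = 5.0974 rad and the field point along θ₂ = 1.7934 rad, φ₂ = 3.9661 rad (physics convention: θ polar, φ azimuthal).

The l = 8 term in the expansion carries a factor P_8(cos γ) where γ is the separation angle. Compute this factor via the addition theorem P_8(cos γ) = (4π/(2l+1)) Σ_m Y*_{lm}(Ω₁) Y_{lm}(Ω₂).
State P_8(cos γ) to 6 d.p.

Term-by-term m-sum for l=8 (normalisation 4π/17 = 0.739198):
  term(m=-8) = -0.000000+0.000000i   from Y*(Ω₁)=-0.000000+0.000000i, Y(Ω₂)=+0.401564-0.129905i
  term(m=-7) = +0.000000-0.000000i   from Y*(Ω₁)=-0.000000-0.000000i, Y(Ω₂)=+0.333201+0.187094i
  term(m=-6) = -0.000001-0.000000i   from Y*(Ω₁)=+0.000006-0.000006i, Y(Ω₂)=-0.020259-0.084743i
  term(m=-5) = +0.000042-0.000030i   from Y*(Ω₁)=+0.000135+0.000050i, Y(Ω₂)=+0.199958-0.298738i
  term(m=-4) = +0.000012+0.000062i   from Y*(Ω₁)=+0.000056+0.001823i, Y(Ω₂)=+0.034113-0.005380i
  term(m=-3) = +0.005411+0.001395i   from Y*(Ω₁)=-0.015654+0.006911i, Y(Ω₂)=-0.256376-0.202311i
  term(m=-2) = -0.006363+0.007681i   from Y*(Ω₁)=-0.081810-0.079332i, Y(Ω₂)=-0.006839-0.087256i
  term(m=-1) = +0.063114+0.134239i   from Y*(Ω₁)=+0.181085-0.446865i, Y(Ω₂)=-0.208867+0.225878i
  term(m=+0) = -0.095324+0.000000i   from Y*(Ω₁)=+0.928058-0.000000i, Y(Ω₂)=-0.102713+0.000000i
  term(m=+1) = +0.063114-0.134239i   from Y*(Ω₁)=-0.181085-0.446865i, Y(Ω₂)=+0.208867+0.225878i
  term(m=+2) = -0.006363-0.007681i   from Y*(Ω₁)=-0.081810+0.079332i, Y(Ω₂)=-0.006839+0.087256i
  term(m=+3) = +0.005411-0.001395i   from Y*(Ω₁)=+0.015654+0.006911i, Y(Ω₂)=+0.256376-0.202311i
  term(m=+4) = +0.000012-0.000062i   from Y*(Ω₁)=+0.000056-0.001823i, Y(Ω₂)=+0.034113+0.005380i
  term(m=+5) = +0.000042+0.000030i   from Y*(Ω₁)=-0.000135+0.000050i, Y(Ω₂)=-0.199958-0.298738i
  term(m=+6) = -0.000001+0.000000i   from Y*(Ω₁)=+0.000006+0.000006i, Y(Ω₂)=-0.020259+0.084743i
  term(m=+7) = +0.000000+0.000000i   from Y*(Ω₁)=+0.000000-0.000000i, Y(Ω₂)=-0.333201+0.187094i
  term(m=+8) = -0.000000-0.000000i   from Y*(Ω₁)=-0.000000-0.000000i, Y(Ω₂)=+0.401564+0.129905i
Accumulated sum +0.029108-0.000000i; after 4π/(2l+1) scaling, +0.021517-0.000000i ⇒ P_8 = 0.021517

0.021517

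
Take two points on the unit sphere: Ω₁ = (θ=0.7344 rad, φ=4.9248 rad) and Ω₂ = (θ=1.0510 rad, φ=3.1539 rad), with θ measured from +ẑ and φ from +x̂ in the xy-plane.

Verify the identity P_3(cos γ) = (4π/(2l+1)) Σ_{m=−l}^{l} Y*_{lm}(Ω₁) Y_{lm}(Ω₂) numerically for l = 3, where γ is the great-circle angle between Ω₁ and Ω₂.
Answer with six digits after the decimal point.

Expand P_3 via completeness: Σ_{m} conj(Y_{3,m}) at Ω₁ times Y_{3,m} at Ω₂ —
  m=-3: (-0.074708, 0.100922) × (-0.272592, 0.010069) = (0.019349, -0.028263)  (running Σ = (0.019349, -0.028263))
  m=-2: (-0.310378, -0.140405) × (0.382270, -0.009411) = (-0.119969, -0.050752)  (running Σ = (-0.100621, -0.079014))
  m=-1: (0.080109, -0.371454) × (-0.065511, 0.000806) = (-0.004949, 0.024399)  (running Σ = (-0.105569, -0.054616))
  m=0: (-0.067986, -0.000000) × (-0.327422, 0.000000) = (0.022260, 0.000000)  (running Σ = (-0.083309, -0.054616))
  m=1: (-0.080109, -0.371454) × (0.065511, 0.000806) = (-0.004949, -0.024399)  (running Σ = (-0.088258, -0.079014))
  m=2: (-0.310378, 0.140405) × (0.382270, 0.009411) = (-0.119969, 0.050752)  (running Σ = (-0.208227, -0.028263))
  m=3: (0.074708, 0.100922) × (0.272592, 0.010069) = (0.019349, 0.028263)  (running Σ = (-0.188879, 0.000000))
Σ over m = (-0.188879, 0.000000); ×(4π/7) → (-0.339074, 0.000000). Real part: -0.339074

-0.339074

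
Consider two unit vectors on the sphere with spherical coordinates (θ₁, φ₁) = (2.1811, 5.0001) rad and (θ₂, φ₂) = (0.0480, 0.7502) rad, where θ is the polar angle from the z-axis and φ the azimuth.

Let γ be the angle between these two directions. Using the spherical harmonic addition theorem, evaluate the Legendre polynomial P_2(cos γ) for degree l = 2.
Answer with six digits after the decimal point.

Expand P_2 via completeness: Σ_{m} conj(Y_{2,m}) at Ω₁ times Y_{2,m} at Ω₂ —
  term(m=-2) = -0.000139+0.000184i   from Y*(Ω₁)=-0.217625-0.141161i, Y(Ω₂)=+0.000063-0.000887i
  term(m=-1) = +0.005994+0.012023i   from Y*(Ω₁)=-0.102956+0.347917i, Y(Ω₂)=+0.027086-0.025243i
  term(m=+0) = -0.002897-0.000000i   from Y*(Ω₁)=-0.004609-0.000000i, Y(Ω₂)=+0.628605+0.000000i
  term(m=+1) = +0.005994-0.012023i   from Y*(Ω₁)=+0.102956+0.347917i, Y(Ω₂)=-0.027086-0.025243i
  term(m=+2) = -0.000139-0.000184i   from Y*(Ω₁)=-0.217625+0.141161i, Y(Ω₂)=+0.000063+0.000887i
Σ over m = +0.008813-0.000000i; ×(4π/5) → +0.022150-0.000000i. Real part: 0.022150

0.022150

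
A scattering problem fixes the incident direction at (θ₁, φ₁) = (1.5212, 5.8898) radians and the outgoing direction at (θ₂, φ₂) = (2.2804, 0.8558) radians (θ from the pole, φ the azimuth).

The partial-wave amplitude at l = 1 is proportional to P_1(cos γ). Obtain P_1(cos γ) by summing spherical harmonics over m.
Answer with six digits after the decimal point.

0.207201

Summing Y*_{l m}(θ₁,φ₁)·Y_{l m}(θ₂,φ₂) over m ∈ [−1, 1]; prefactor 4π/(2·1+1) = 4.188790:
  term(m=-1) = 0.02859 - 0.08581j   from Y*(Ω₁)=0.31871 - 0.13227j, Y(Ω₂)=0.17184 - 0.19791j
  term(m=+0) = -0.00771 + 0.00000j   from Y*(Ω₁)=0.02422 + 0.00000j, Y(Ω₂)=-0.31834 + 0.00000j
  term(m=+1) = 0.02859 + 0.08581j   from Y*(Ω₁)=-0.31871 - 0.13227j, Y(Ω₂)=-0.17184 - 0.19791j
Σ over m = 0.04947 + 0.00000j; ×(4π/3) → 0.20720 + 0.00000j. Real part: 0.207201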